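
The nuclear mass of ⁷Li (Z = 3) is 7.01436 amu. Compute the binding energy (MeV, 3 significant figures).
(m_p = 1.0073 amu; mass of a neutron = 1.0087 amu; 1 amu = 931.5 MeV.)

39.4 MeV

With 3 protons and 4 neutrons (A = 7):
Total constituent mass: 3 × 1.0073 + 4 × 1.0087 = 7.0567 amu
Δm = 7.0567 − 7.01436 = 0.04234 amu
Binding energy = Δm·c² = 0.04234 × 931.5 MeV/amu = 39.4397 MeV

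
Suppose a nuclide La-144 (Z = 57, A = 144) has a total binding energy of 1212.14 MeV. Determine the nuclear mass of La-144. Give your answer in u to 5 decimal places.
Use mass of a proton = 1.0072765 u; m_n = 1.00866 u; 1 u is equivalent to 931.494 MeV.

143.86689 u

Mass defect = 1212.14 MeV / (931.494 MeV/u) = 1.3012859 u
Constituent mass = 57(1.0072765) + 87(1.00866) = 145.1681805 u
Nuclear mass = 145.1681805 − 1.3012859 = 143.8668946 u ≈ 143.86689 u (to 5 decimal places)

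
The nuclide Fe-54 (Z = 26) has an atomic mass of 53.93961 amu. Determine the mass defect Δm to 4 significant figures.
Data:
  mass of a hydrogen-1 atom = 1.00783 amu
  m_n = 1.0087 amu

0.5076 amu

Σm = 26·m(¹H) + 28·m_n = 26.20358 + 28.2436 = 54.44718 amu
The mass defect is 54.44718 − 53.93961 = 0.50757 amu.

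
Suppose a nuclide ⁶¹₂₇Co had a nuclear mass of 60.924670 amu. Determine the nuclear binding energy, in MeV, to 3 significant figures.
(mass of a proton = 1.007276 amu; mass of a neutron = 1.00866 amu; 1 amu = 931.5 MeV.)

527 MeV

With 27 protons and 34 neutrons (A = 61):
Mass of separated nucleons = 27(1.007276) + 34(1.00866) = 27.196452 + 34.29444 = 61.490892 amu
The mass defect is 61.490892 − 60.924670 = 0.566222 amu.
Binding energy = Δm·c² = 0.566222 × 931.5 MeV/amu = 527.436 MeV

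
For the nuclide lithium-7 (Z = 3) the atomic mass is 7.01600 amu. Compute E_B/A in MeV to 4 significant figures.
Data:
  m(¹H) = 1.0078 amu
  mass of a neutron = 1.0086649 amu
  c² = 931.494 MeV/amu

5.597 MeV/nucleon

Σm = 3·m(¹H) + 4·m_n = 3.0234 + 4.0346596 = 7.0580596 amu
Mass defect Δm = 7.0580596 − 7.01600 = 0.0420596 amu
Converting to energy: 0.0420596 amu × 931.494 MeV/amu = 39.1783 MeV
BE/A = 39.1783 MeV / 7 = 5.597 MeV/nucleon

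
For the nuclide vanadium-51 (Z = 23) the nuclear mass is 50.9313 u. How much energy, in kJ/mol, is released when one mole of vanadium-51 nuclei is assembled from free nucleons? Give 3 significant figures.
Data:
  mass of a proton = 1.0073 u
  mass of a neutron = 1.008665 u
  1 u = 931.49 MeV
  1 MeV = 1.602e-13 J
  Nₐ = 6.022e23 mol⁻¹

Σm = 23·m_p + 28·m_n = 23.1679 + 28.242620 = 51.410520 u
The mass defect is 51.410520 − 50.9313 = 0.479220 u.
Converting to energy: 0.479220 u × 931.49 MeV/u = 446.389 MeV
Per nucleus in joules: 446.389 MeV × 1.602e-13 J/MeV = 7.1512e-11 J
Per mole: 7.1512e-11 J × 6.022e23 mol⁻¹ = 4.3065e+13 J/mol

4.31e+10 kJ/mol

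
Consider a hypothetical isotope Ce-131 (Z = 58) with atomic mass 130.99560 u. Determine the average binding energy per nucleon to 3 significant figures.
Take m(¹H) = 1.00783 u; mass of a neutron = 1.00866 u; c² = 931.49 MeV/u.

7.76 MeV/nucleon

Total constituent mass: 58 × 1.00783 + 73 × 1.00866 = 132.08632 u
Δm = 132.08632 − 130.99560 = 1.09072 u
Binding energy = Δm·c² = 1.09072 × 931.49 MeV/u = 1015.99 MeV
BE/A = 1015.99 MeV / 131 = 7.756 MeV/nucleon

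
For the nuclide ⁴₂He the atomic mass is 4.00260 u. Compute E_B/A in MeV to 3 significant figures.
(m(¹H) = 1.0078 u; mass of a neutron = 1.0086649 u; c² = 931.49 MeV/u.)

7.06 MeV/nucleon

Total constituent mass: 2 × 1.0078 + 2 × 1.0086649 = 4.0329298 u
Mass defect Δm = 4.0329298 − 4.00260 = 0.0303298 u
E_B = 0.0303298 × 931.49 = 28.2519 MeV
BE/A = 28.2519 MeV / 4 = 7.063 MeV/nucleon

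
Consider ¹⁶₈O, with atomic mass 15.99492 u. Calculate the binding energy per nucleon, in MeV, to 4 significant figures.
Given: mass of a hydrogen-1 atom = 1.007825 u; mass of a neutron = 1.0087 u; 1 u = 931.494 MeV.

7.992 MeV/nucleon

The nucleus contains 8 protons and 16 − 8 = 8 neutrons.
Mass of separated nucleons = 8(1.007825) + 8(1.0087) = 8.062600 + 8.0696 = 16.132200 u
Mass defect Δm = 16.132200 − 15.99492 = 0.137280 u
E_B = 0.137280 × 931.494 = 127.875 MeV
Dividing by A = 16 gives 7.992 MeV per nucleon.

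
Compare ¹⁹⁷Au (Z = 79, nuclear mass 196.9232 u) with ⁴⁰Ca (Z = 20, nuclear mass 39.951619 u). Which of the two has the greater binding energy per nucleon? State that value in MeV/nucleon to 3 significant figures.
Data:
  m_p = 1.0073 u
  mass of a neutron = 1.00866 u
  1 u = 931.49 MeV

⁴⁰Ca; 8.56 MeV/nucleon

¹⁹⁷Au: Σm = 79(1.0073) + 118(1.00866) = 198.59858 u; Δm = 1.67538 u; E_B = 1560.6 MeV; E_B/A = 7.922 MeV
⁴⁰Ca: Σm = 20(1.0073) + 20(1.00866) = 40.31920 u; Δm = 0.367581 u; E_B = 342.40 MeV; E_B/A = 8.560 MeV
⁴⁰Ca has the higher binding energy per nucleon, so it is the more tightly bound nucleus.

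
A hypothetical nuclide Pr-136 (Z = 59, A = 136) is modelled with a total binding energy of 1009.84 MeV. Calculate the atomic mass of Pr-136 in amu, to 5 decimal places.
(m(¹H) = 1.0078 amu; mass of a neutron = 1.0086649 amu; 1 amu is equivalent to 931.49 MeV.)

136.04328 amu

Mass defect = 1009.84 MeV / (931.49 MeV/amu) = 1.0841126 amu
Constituent mass = 59(1.0078) + 77(1.0086649) = 137.1273973 amu
Atomic mass = 137.1273973 − 1.0841126 = 136.0432847 amu ≈ 136.04328 amu (to 5 decimal places)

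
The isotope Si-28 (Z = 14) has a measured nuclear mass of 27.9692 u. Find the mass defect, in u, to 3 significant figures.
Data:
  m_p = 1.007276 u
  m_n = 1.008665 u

0.254 u

Z = 14, so N = A − Z = 28 − 14 = 14.
Mass of separated nucleons = 14(1.007276) + 14(1.008665) = 14.101864 + 14.121310 = 28.223174 u
The mass defect is 28.223174 − 27.9692 = 0.253974 u.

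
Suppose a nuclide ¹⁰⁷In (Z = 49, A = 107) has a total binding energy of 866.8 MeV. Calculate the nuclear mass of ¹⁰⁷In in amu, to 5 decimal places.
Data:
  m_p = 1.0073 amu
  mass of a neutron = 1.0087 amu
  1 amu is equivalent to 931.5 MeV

Mass defect = 866.8 MeV / (931.5 MeV/amu) = 0.9305421 amu
Constituent mass = 49(1.0073) + 58(1.0087) = 107.8623 amu
Nuclear mass = 107.8623 − 0.9305421 = 106.9317579 amu ≈ 106.93176 amu (to 5 decimal places)

106.93176 amu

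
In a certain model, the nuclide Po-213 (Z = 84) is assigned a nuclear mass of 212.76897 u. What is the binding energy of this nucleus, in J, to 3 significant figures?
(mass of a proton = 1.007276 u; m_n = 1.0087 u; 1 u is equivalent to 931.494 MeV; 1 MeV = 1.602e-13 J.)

2.93e-10 J

Mass of separated nucleons = 84(1.007276) + 129(1.0087) = 84.611184 + 130.1223 = 214.733484 u
The mass defect is 214.733484 − 212.76897 = 1.964514 u.
Binding energy = Δm·c² = 1.964514 × 931.494 MeV/u = 1829.93 MeV
In joules: 1829.93 MeV × 1.602e-13 J/MeV = 2.9315e-10 J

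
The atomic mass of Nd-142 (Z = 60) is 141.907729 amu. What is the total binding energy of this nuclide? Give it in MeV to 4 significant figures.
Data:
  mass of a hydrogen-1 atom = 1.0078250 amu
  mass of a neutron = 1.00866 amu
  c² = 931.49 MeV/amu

1185 MeV

Mass of separated nucleons = 60(1.0078250) + 82(1.00866) = 60.4695000 + 82.71012 = 143.1796200 amu
Δm = 143.1796200 − 141.907729 = 1.2718910 amu
Converting to energy: 1.2718910 amu × 931.49 MeV/amu = 1184.75 MeV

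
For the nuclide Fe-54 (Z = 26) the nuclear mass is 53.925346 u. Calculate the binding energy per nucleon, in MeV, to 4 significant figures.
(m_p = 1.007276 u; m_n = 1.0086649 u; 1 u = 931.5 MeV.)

8.736 MeV/nucleon

The nucleus contains 26 protons and 54 − 26 = 28 neutrons.
Mass of separated nucleons = 26(1.007276) + 28(1.0086649) = 26.189176 + 28.2426172 = 54.4317932 u
Mass defect Δm = 54.4317932 − 53.925346 = 0.5064472 u
Converting to energy: 0.5064472 u × 931.5 MeV/u = 471.756 MeV
BE/A = 471.756 MeV / 54 = 8.736 MeV/nucleon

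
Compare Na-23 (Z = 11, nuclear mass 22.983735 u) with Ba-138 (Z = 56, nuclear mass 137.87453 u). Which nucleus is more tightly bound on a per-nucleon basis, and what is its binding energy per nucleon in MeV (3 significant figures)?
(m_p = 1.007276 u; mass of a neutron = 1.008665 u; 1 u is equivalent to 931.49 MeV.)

Ba-138; 8.39 MeV/nucleon

Na-23: Σm = 11(1.007276) + 12(1.008665) = 23.184016 u; Δm = 0.200281 u; E_B = 186.56 MeV; E_B/A = 8.111 MeV
Ba-138: Σm = 56(1.007276) + 82(1.008665) = 139.117986 u; Δm = 1.243456 u; E_B = 1158.3 MeV; E_B/A = 8.393 MeV
Ba-138 has the higher binding energy per nucleon, so it is the more tightly bound nucleus.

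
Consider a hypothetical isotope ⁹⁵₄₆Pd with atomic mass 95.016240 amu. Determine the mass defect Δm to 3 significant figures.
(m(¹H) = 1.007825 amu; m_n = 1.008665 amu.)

Σm = 46·m(¹H) + 49·m_n = 46.359950 + 49.424585 = 95.784535 amu
Mass defect Δm = 95.784535 − 95.016240 = 0.768295 amu

0.768 amu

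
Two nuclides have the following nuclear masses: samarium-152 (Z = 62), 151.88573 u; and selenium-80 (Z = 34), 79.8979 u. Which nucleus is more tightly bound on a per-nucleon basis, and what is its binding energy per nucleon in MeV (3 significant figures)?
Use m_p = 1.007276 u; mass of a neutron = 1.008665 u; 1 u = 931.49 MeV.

samarium-152: Σm = 62(1.007276) + 90(1.008665) = 153.230962 u; Δm = 1.345232 u; E_B = 1253.1 MeV; E_B/A = 8.244 MeV
selenium-80: Σm = 34(1.007276) + 46(1.008665) = 80.645974 u; Δm = 0.748074 u; E_B = 696.82 MeV; E_B/A = 8.710 MeV
selenium-80 has the higher binding energy per nucleon, so it is the more tightly bound nucleus.

selenium-80; 8.71 MeV/nucleon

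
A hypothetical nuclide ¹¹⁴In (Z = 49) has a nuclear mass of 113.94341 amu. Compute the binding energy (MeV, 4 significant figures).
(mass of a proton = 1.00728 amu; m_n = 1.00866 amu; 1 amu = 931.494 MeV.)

Σm = 49·m_p + 65·m_n = 49.35672 + 65.56290 = 114.91962 amu
The mass defect is 114.91962 − 113.94341 = 0.97621 amu.
Converting to energy: 0.97621 amu × 931.494 MeV/amu = 909.334 MeV

909.3 MeV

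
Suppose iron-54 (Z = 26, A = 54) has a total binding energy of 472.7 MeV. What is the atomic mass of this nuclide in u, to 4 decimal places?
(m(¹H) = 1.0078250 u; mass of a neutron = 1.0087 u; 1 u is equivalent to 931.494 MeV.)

53.9396 u

Mass defect = 472.7 MeV / (931.494 MeV/u) = 0.507464 u
Constituent mass = 26(1.0078250) + 28(1.0087) = 54.4470500 u
Atomic mass = 54.4470500 − 0.507464 = 53.9395860 u ≈ 53.9396 u (to 4 decimal places)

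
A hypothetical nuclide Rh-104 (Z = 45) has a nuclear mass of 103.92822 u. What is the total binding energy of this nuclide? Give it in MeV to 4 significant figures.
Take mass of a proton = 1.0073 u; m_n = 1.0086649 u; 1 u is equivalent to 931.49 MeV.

Z = 45, so N = A − Z = 104 − 45 = 59.
Total constituent mass: 45 × 1.0073 + 59 × 1.0086649 = 104.8397291 u
Mass defect Δm = 104.8397291 − 103.92822 = 0.9115091 u
Converting to energy: 0.9115091 u × 931.49 MeV/u = 849.062 MeV

849.1 MeV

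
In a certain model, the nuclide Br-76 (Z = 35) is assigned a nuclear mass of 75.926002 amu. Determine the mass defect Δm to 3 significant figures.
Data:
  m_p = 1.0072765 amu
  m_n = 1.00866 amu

With 35 protons and 41 neutrons (A = 76):
Mass of separated nucleons = 35(1.0072765) + 41(1.00866) = 35.2546775 + 41.35506 = 76.6097375 amu
Mass defect Δm = 76.6097375 − 75.926002 = 0.6837355 amu

0.684 amu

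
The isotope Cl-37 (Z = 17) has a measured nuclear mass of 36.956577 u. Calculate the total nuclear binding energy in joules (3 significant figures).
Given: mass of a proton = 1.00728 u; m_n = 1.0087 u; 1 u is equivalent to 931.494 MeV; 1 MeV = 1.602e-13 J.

Mass of separated nucleons = 17(1.00728) + 20(1.0087) = 17.12376 + 20.1740 = 37.29776 u
The mass defect is 37.29776 − 36.956577 = 0.341183 u.
Binding energy = Δm·c² = 0.341183 × 931.494 MeV/u = 317.810 MeV
In joules: 317.810 MeV × 1.602e-13 J/MeV = 5.0913e-11 J

5.09e-11 J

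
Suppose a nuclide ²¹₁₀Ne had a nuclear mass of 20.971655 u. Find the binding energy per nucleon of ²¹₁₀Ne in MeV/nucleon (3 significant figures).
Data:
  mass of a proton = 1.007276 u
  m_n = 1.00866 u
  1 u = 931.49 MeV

The nucleus contains 10 protons and 21 − 10 = 11 neutrons.
Total constituent mass: 10 × 1.007276 + 11 × 1.00866 = 21.168020 u
The mass defect is 21.168020 − 20.971655 = 0.196365 u.
E_B = 0.196365 × 931.49 = 182.912 MeV
BE/A = 182.912 MeV / 21 = 8.710 MeV/nucleon

8.71 MeV/nucleon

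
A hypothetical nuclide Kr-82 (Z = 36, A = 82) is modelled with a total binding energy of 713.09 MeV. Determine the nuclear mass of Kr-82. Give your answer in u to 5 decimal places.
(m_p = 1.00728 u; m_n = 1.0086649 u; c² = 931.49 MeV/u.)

81.89513 u

Mass defect = 713.09 MeV / (931.49 MeV/u) = 0.7655369 u
Constituent mass = 36(1.00728) + 46(1.0086649) = 82.6606654 u
Nuclear mass = 82.6606654 − 0.7655369 = 81.8951285 u ≈ 81.89513 u (to 5 decimal places)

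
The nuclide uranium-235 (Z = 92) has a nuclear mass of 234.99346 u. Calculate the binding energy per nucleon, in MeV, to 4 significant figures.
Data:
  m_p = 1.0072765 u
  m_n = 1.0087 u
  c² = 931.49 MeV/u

Z = 92, so N = A − Z = 235 − 92 = 143.
Mass of separated nucleons = 92(1.0072765) + 143(1.0087) = 92.6694380 + 144.2441 = 236.9135380 u
Δm = 236.9135380 − 234.99346 = 1.9200780 u
E_B = 1.9200780 × 931.49 = 1788.53 MeV
BE/A = 1788.53 MeV / 235 = 7.611 MeV/nucleon

7.611 MeV/nucleon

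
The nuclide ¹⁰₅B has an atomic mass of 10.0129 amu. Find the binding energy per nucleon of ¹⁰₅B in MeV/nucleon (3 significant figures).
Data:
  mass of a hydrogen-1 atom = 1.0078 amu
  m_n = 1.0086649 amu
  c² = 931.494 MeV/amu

6.47 MeV/nucleon

The nucleus contains 5 protons and 10 − 5 = 5 neutrons.
Σm = 5·m(¹H) + 5·m_n = 5.0390 + 5.0433245 = 10.0823245 amu
Mass defect Δm = 10.0823245 − 10.0129 = 0.0694245 amu
Converting to energy: 0.0694245 amu × 931.494 MeV/amu = 64.6685 MeV
BE/A = 64.6685 MeV / 10 = 6.467 MeV/nucleon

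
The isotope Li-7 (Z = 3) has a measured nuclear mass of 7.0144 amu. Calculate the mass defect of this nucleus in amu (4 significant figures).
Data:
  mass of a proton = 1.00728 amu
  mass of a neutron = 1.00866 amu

0.04208 amu

The nucleus contains 3 protons and 7 − 3 = 4 neutrons.
Total constituent mass: 3 × 1.00728 + 4 × 1.00866 = 7.05648 amu
The mass defect is 7.05648 − 7.0144 = 0.04208 amu.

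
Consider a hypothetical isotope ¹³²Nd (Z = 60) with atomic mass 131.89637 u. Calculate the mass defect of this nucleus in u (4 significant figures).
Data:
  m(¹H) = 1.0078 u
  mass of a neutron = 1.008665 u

Z = 60, so N = A − Z = 132 − 60 = 72.
Mass of separated nucleons = 60(1.0078) + 72(1.008665) = 60.4680 + 72.623880 = 133.091880 u
Δm = 133.091880 − 131.89637 = 1.195510 u

1.196 u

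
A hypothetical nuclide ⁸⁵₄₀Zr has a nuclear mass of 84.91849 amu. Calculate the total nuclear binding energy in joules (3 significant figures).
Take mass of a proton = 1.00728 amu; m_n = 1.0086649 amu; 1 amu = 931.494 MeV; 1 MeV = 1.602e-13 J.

1.14e-10 J

Mass of separated nucleons = 40(1.00728) + 45(1.0086649) = 40.29120 + 45.3899205 = 85.6811205 amu
Δm = 85.6811205 − 84.91849 = 0.7626305 amu
Binding energy = Δm·c² = 0.7626305 × 931.494 MeV/amu = 710.386 MeV
In joules: 710.386 MeV × 1.602e-13 J/MeV = 1.1380e-10 J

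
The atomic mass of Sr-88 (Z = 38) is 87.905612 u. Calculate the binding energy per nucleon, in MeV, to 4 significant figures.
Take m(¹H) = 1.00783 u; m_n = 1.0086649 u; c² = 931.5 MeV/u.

Mass of separated nucleons = 38(1.00783) + 50(1.0086649) = 38.29754 + 50.4332450 = 88.7307850 u
Δm = 88.7307850 − 87.905612 = 0.8251730 u
E_B = 0.8251730 × 931.5 = 768.649 MeV
BE/A = 768.649 MeV / 88 = 8.735 MeV/nucleon

8.735 MeV/nucleon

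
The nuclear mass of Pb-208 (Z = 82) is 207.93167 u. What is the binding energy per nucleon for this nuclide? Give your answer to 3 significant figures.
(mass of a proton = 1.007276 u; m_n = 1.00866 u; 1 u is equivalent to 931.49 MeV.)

7.86 MeV/nucleon

Mass of separated nucleons = 82(1.007276) + 126(1.00866) = 82.596632 + 127.09116 = 209.687792 u
Δm = 209.687792 − 207.93167 = 1.756122 u
Binding energy = Δm·c² = 1.756122 × 931.49 MeV/u = 1635.81 MeV
Dividing by A = 208 gives 7.864 MeV per nucleon.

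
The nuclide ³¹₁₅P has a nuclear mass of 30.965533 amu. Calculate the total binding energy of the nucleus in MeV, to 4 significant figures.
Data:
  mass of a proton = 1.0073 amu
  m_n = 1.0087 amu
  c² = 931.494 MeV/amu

Total constituent mass: 15 × 1.0073 + 16 × 1.0087 = 31.2487 amu
The mass defect is 31.2487 − 30.965533 = 0.283167 amu.
E_B = 0.283167 × 931.494 = 263.768 MeV

263.8 MeV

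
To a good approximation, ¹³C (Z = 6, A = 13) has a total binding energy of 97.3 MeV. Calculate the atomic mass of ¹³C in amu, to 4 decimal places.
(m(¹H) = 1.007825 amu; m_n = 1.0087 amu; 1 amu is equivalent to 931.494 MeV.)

Mass defect = 97.3 MeV / (931.494 MeV/amu) = 0.104456 amu
Constituent mass = 6(1.007825) + 7(1.0087) = 13.107850 amu
Atomic mass = 13.107850 − 0.104456 = 13.003394 amu ≈ 13.0034 amu (to 4 decimal places)

13.0034 amu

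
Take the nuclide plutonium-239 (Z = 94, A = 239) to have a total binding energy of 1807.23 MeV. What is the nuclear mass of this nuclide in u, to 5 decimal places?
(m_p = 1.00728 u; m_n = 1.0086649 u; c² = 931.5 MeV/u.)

239.00060 u

Mass defect = 1807.23 MeV / (931.5 MeV/u) = 1.9401288 u
Constituent mass = 94(1.00728) + 145(1.0086649) = 240.9407305 u
Nuclear mass = 240.9407305 − 1.9401288 = 239.0006017 u ≈ 239.00060 u (to 5 decimal places)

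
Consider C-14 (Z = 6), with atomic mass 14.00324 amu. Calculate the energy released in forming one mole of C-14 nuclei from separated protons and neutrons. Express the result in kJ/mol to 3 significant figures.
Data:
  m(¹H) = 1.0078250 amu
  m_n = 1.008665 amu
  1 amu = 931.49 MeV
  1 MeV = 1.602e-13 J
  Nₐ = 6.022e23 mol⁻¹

1.02e+10 kJ/mol

Mass of separated nucleons = 6(1.0078250) + 8(1.008665) = 6.0469500 + 8.069320 = 14.1162700 amu
Mass defect Δm = 14.1162700 − 14.00324 = 0.1130300 amu
E_B = 0.1130300 × 931.49 = 105.286 MeV
Per nucleus in joules: 105.286 MeV × 1.602e-13 J/MeV = 1.6867e-11 J
Per mole: 1.6867e-11 J × 6.022e23 mol⁻¹ = 1.0157e+13 J/mol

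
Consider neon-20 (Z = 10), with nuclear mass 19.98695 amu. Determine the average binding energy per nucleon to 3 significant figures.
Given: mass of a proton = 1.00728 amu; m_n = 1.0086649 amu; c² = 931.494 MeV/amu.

Σm = 10·m_p + 10·m_n = 10.07280 + 10.0866490 = 20.1594490 amu
The mass defect is 20.1594490 − 19.98695 = 0.1724990 amu.
Binding energy = Δm·c² = 0.1724990 × 931.494 MeV/amu = 160.682 MeV
Per nucleon: 160.682 / 20 = 8.034 MeV

8.03 MeV/nucleon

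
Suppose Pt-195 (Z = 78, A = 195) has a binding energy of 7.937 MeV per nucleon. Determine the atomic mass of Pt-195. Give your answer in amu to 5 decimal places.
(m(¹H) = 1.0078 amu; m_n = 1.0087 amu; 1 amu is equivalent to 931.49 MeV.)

Total binding energy = 195 × 7.937 = 1547.715 MeV
Mass defect = 1547.715 MeV / (931.49 MeV/amu) = 1.6615476 amu
Constituent mass = 78(1.0078) + 117(1.0087) = 196.6263 amu
Atomic mass = 196.6263 − 1.6615476 = 194.9647524 amu ≈ 194.96475 amu (to 5 decimal places)

194.96475 amu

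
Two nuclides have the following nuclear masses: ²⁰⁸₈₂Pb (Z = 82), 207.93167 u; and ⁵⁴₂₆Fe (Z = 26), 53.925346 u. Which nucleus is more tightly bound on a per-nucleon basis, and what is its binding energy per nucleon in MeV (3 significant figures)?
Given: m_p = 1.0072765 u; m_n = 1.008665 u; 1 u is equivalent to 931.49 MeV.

²⁰⁸₈₂Pb: Σm = 82(1.0072765) + 126(1.008665) = 209.6884630 u; Δm = 1.7567930 u; E_B = 1636.4 MeV; E_B/A = 7.867 MeV
⁵⁴₂₆Fe: Σm = 26(1.0072765) + 28(1.008665) = 54.4318090 u; Δm = 0.5064630 u; E_B = 471.77 MeV; E_B/A = 8.736 MeV
⁵⁴₂₆Fe has the higher binding energy per nucleon, so it is the more tightly bound nucleus.

⁵⁴₂₆Fe; 8.74 MeV/nucleon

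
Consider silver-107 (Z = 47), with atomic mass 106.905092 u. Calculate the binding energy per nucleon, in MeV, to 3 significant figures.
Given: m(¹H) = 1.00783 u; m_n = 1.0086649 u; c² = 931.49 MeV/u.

Σm = 47·m(¹H) + 60·m_n = 47.36801 + 60.5198940 = 107.8879040 u
Mass defect Δm = 107.8879040 − 106.905092 = 0.9828120 u
E_B = 0.9828120 × 931.49 = 915.480 MeV
BE/A = 915.480 MeV / 107 = 8.556 MeV/nucleon

8.56 MeV/nucleon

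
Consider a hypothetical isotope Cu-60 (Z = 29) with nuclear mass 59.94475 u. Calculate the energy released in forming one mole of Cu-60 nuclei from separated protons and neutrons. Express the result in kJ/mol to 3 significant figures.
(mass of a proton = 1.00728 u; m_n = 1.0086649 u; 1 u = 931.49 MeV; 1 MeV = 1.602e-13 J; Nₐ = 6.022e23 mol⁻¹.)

4.81e+10 kJ/mol

Σm = 29·m_p + 31·m_n = 29.21112 + 31.2686119 = 60.4797319 u
Δm = 60.4797319 − 59.94475 = 0.5349819 u
Converting to energy: 0.5349819 u × 931.49 MeV/u = 498.330 MeV
Per nucleus in joules: 498.330 MeV × 1.602e-13 J/MeV = 7.9832e-11 J
Per mole: 7.9832e-11 J × 6.022e23 mol⁻¹ = 4.8075e+13 J/mol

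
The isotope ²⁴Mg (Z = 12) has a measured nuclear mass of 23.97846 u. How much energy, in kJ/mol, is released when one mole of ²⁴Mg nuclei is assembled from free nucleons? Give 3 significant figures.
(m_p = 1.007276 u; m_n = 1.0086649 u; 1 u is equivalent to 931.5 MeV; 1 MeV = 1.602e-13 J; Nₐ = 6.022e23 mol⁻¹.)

1.91e+10 kJ/mol

Σm = 12·m_p + 12·m_n = 12.087312 + 12.1039788 = 24.1912908 u
Δm = 24.1912908 − 23.97846 = 0.2128308 u
E_B = 0.2128308 × 931.5 = 198.252 MeV
Per nucleus in joules: 198.252 MeV × 1.602e-13 J/MeV = 3.1760e-11 J
Per mole: 3.1760e-11 J × 6.022e23 mol⁻¹ = 1.9126e+13 J/mol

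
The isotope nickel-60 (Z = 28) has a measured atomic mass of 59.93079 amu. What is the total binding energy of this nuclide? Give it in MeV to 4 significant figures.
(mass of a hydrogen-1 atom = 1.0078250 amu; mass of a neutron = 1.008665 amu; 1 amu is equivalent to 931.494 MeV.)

526.8 MeV

Total constituent mass: 28 × 1.0078250 + 32 × 1.008665 = 60.4963800 amu
Δm = 60.4963800 − 59.93079 = 0.5655900 amu
E_B = 0.5655900 × 931.494 = 526.844 MeV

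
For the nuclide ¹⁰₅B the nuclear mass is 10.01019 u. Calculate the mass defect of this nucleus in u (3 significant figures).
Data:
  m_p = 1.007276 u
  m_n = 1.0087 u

With 5 protons and 5 neutrons (A = 10):
Total constituent mass: 5 × 1.007276 + 5 × 1.0087 = 10.079880 u
Mass defect Δm = 10.079880 − 10.01019 = 0.069690 u

0.0697 u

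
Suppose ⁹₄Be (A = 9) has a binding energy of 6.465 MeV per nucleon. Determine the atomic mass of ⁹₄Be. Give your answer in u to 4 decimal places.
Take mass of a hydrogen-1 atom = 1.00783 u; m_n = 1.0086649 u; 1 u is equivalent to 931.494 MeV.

Total binding energy = 9 × 6.465 = 58.185 MeV
Mass defect = 58.185 MeV / (931.494 MeV/u) = 0.062464 u
Constituent mass = 4(1.00783) + 5(1.0086649) = 9.0746445 u
Atomic mass = 9.0746445 − 0.062464 = 9.0121805 u ≈ 9.0122 u (to 4 decimal places)

9.0122 u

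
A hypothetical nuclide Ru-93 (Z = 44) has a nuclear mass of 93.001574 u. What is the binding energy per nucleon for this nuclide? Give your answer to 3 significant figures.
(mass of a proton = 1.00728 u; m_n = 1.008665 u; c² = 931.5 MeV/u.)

7.45 MeV/nucleon

Mass of separated nucleons = 44(1.00728) + 49(1.008665) = 44.32032 + 49.424585 = 93.744905 u
Δm = 93.744905 − 93.001574 = 0.743331 u
E_B = 0.743331 × 931.5 = 692.413 MeV
BE/A = 692.413 MeV / 93 = 7.445 MeV/nucleon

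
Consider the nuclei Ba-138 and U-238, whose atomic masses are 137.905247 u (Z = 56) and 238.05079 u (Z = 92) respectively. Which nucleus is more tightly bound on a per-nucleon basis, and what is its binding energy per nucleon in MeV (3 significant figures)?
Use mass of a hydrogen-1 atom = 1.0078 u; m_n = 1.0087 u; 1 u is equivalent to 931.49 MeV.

Ba-138; 8.40 MeV/nucleon

Ba-138: Σm = 56(1.0078) + 82(1.0087) = 139.1502 u; Δm = 1.244953 u; E_B = 1159.66 MeV; E_B/A = 8.403 MeV
U-238: Σm = 92(1.0078) + 146(1.0087) = 239.9878 u; Δm = 1.93701 u; E_B = 1804.3 MeV; E_B/A = 7.581 MeV
Ba-138 has the higher binding energy per nucleon, so it is the more tightly bound nucleus.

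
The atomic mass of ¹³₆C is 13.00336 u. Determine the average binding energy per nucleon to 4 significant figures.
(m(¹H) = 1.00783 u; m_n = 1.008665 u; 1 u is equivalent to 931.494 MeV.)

Mass of separated nucleons = 6(1.00783) + 7(1.008665) = 6.04698 + 7.060655 = 13.107635 u
The mass defect is 13.107635 − 13.00336 = 0.104275 u.
Converting to energy: 0.104275 u × 931.494 MeV/u = 97.1315 MeV
BE/A = 97.1315 MeV / 13 = 7.472 MeV/nucleon

7.472 MeV/nucleon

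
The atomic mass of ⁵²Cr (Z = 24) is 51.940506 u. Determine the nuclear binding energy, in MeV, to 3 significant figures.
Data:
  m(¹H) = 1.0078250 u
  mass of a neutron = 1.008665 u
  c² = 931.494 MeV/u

456 MeV

Total constituent mass: 24 × 1.0078250 + 28 × 1.008665 = 52.4304200 u
Mass defect Δm = 52.4304200 − 51.940506 = 0.4899140 u
Converting to energy: 0.4899140 u × 931.494 MeV/u = 456.352 MeV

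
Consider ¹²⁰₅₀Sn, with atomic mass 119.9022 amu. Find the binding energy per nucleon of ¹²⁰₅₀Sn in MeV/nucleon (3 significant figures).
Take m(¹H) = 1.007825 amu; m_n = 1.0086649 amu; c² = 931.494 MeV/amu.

Z = 50, so N = A − Z = 120 − 50 = 70.
Σm = 50·m(¹H) + 70·m_n = 50.391250 + 70.6065430 = 120.9977930 amu
Δm = 120.9977930 − 119.9022 = 1.0955930 amu
Converting to energy: 1.0955930 amu × 931.494 MeV/amu = 1020.538 MeV
BE/A = 1020.538 MeV / 120 = 8.504 MeV/nucleon

8.50 MeV/nucleon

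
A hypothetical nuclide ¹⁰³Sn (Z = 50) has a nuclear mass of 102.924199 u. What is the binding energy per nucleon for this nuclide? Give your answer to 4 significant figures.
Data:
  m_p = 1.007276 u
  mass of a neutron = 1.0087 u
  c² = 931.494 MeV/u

With 50 protons and 53 neutrons (A = 103):
Total constituent mass: 50 × 1.007276 + 53 × 1.0087 = 103.824900 u
The mass defect is 103.824900 − 102.924199 = 0.900701 u.
E_B = 0.900701 × 931.494 = 838.998 MeV
Per nucleon: 838.998 / 103 = 8.146 MeV

8.146 MeV/nucleon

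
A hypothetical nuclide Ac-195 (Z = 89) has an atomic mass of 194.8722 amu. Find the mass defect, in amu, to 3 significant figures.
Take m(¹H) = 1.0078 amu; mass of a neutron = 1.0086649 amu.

With 89 protons and 106 neutrons (A = 195):
Σm = 89·m(¹H) + 106·m_n = 89.6942 + 106.9184794 = 196.6126794 amu
Mass defect Δm = 196.6126794 − 194.8722 = 1.7404794 amu

1.74 amu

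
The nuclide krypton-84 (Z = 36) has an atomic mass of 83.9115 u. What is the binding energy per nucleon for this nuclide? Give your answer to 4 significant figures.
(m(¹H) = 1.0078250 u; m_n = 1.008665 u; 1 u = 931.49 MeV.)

8.717 MeV/nucleon

The nucleus contains 36 protons and 84 − 36 = 48 neutrons.
Σm = 36·m(¹H) + 48·m_n = 36.2817000 + 48.415920 = 84.6976200 u
Δm = 84.6976200 − 83.9115 = 0.7861200 u
E_B = 0.7861200 × 931.49 = 732.263 MeV
Per nucleon: 732.263 / 84 = 8.717 MeV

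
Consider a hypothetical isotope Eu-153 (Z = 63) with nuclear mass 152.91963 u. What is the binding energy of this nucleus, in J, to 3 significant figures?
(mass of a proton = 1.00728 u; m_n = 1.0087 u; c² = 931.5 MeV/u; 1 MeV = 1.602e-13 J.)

1.97e-10 J

The nucleus contains 63 protons and 153 − 63 = 90 neutrons.
Σm = 63·m_p + 90·m_n = 63.45864 + 90.7830 = 154.24164 u
Δm = 154.24164 − 152.91963 = 1.32201 u
E_B = 1.32201 × 931.5 = 1231.45 MeV
In joules: 1231.45 MeV × 1.602e-13 J/MeV = 1.9728e-10 J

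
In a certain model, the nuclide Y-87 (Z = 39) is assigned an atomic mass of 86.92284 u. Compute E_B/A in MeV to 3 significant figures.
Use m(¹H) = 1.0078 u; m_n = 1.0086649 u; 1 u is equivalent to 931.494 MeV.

The nucleus contains 39 protons and 87 − 39 = 48 neutrons.
Total constituent mass: 39 × 1.0078 + 48 × 1.0086649 = 87.7201152 u
Δm = 87.7201152 − 86.92284 = 0.7972752 u
Binding energy = Δm·c² = 0.7972752 × 931.494 MeV/u = 742.657 MeV
Dividing by A = 87 gives 8.536 MeV per nucleon.

8.54 MeV/nucleon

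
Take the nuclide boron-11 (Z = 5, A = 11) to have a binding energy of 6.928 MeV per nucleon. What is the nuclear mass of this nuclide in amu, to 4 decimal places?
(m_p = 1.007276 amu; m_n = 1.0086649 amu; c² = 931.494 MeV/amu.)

Total binding energy = 11 × 6.928 = 76.208 MeV
Mass defect = 76.208 MeV / (931.494 MeV/amu) = 0.081813 amu
Constituent mass = 5(1.007276) + 6(1.0086649) = 11.0883694 amu
Nuclear mass = 11.0883694 − 0.081813 = 11.0065564 amu ≈ 11.0066 amu (to 4 decimal places)

11.0066 amu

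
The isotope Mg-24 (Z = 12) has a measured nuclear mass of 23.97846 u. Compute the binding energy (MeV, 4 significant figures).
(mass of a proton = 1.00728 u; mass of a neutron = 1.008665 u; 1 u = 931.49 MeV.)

Total constituent mass: 12 × 1.00728 + 12 × 1.008665 = 24.191340 u
The mass defect is 24.191340 − 23.97846 = 0.212880 u.
Converting to energy: 0.212880 u × 931.49 MeV/u = 198.296 MeV

198.3 MeV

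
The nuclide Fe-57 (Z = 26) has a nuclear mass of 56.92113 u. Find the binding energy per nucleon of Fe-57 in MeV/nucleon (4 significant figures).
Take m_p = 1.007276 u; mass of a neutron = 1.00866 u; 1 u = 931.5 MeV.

Σm = 26·m_p + 31·m_n = 26.189176 + 31.26846 = 57.457636 u
Δm = 57.457636 − 56.92113 = 0.536506 u
Converting to energy: 0.536506 u × 931.5 MeV/u = 499.755 MeV
Dividing by A = 57 gives 8.768 MeV per nucleon.

8.768 MeV/nucleon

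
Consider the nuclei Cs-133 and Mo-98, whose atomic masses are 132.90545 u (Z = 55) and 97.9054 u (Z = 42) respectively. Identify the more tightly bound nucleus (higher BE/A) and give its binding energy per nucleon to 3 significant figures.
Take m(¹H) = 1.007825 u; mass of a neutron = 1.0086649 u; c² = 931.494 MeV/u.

Cs-133: Σm = 55(1.007825) + 78(1.0086649) = 134.1062372 u; Δm = 1.2007872 u; E_B = 1118.5 MeV; E_B/A = 8.410 MeV
Mo-98: Σm = 42(1.007825) + 56(1.0086649) = 98.8138844 u; Δm = 0.9084844 u; E_B = 846.25 MeV; E_B/A = 8.635 MeV
Mo-98 has the higher binding energy per nucleon, so it is the more tightly bound nucleus.

Mo-98; 8.64 MeV/nucleon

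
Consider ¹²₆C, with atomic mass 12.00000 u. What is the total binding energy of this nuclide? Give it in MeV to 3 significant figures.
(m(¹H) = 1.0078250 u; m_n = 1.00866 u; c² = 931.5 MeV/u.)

Mass of separated nucleons = 6(1.0078250) + 6(1.00866) = 6.0469500 + 6.05196 = 12.0989100 u
The mass defect is 12.0989100 − 12.00000 = 0.0989100 u.
Binding energy = Δm·c² = 0.0989100 × 931.5 MeV/u = 92.1347 MeV

92.1 MeV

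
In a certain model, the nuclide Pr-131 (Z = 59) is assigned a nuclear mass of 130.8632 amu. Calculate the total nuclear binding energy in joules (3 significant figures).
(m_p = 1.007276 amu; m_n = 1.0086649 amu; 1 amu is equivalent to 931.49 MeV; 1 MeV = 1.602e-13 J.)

The nucleus contains 59 protons and 131 − 59 = 72 neutrons.
Σm = 59·m_p + 72·m_n = 59.429284 + 72.6238728 = 132.0531568 amu
Δm = 132.0531568 − 130.8632 = 1.1899568 amu
Converting to energy: 1.1899568 amu × 931.49 MeV/amu = 1108.43 MeV
In joules: 1108.43 MeV × 1.602e-13 J/MeV = 1.7757e-10 J

1.78e-10 J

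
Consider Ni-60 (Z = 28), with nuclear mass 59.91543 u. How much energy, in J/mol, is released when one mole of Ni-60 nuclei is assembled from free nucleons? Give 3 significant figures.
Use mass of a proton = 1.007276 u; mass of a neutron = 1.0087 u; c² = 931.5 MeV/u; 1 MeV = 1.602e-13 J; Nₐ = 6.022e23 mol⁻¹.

Σm = 28·m_p + 32·m_n = 28.203728 + 32.2784 = 60.482128 u
Mass defect Δm = 60.482128 − 59.91543 = 0.566698 u
Binding energy = Δm·c² = 0.566698 × 931.5 MeV/u = 527.879 MeV
Per nucleus in joules: 527.879 MeV × 1.602e-13 J/MeV = 8.4566e-11 J
Per mole: 8.4566e-11 J × 6.022e23 mol⁻¹ = 5.0926e+13 J/mol

5.09e+13 J/mol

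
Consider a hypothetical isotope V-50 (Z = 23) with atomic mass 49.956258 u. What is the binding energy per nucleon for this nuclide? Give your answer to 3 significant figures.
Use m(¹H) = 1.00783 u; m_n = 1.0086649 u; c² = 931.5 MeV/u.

The nucleus contains 23 protons and 50 − 23 = 27 neutrons.
Total constituent mass: 23 × 1.00783 + 27 × 1.0086649 = 50.4140423 u
Δm = 50.4140423 − 49.956258 = 0.4577843 u
E_B = 0.4577843 × 931.5 = 426.426 MeV
Dividing by A = 50 gives 8.529 MeV per nucleon.

8.53 MeV/nucleon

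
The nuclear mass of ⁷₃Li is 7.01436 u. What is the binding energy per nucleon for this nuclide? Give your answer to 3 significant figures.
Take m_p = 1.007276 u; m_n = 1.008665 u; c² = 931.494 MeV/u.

5.61 MeV/nucleon

The nucleus contains 3 protons and 7 − 3 = 4 neutrons.
Total constituent mass: 3 × 1.007276 + 4 × 1.008665 = 7.056488 u
Mass defect Δm = 7.056488 − 7.01436 = 0.042128 u
Converting to energy: 0.042128 u × 931.494 MeV/u = 39.2420 MeV
Dividing by A = 7 gives 5.606 MeV per nucleon.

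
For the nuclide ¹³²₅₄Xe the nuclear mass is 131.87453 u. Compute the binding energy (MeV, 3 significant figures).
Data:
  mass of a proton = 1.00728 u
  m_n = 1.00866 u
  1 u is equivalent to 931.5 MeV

The nucleus contains 54 protons and 132 − 54 = 78 neutrons.
Total constituent mass: 54 × 1.00728 + 78 × 1.00866 = 133.06860 u
Mass defect Δm = 133.06860 − 131.87453 = 1.19407 u
E_B = 1.19407 × 931.5 = 1112.28 MeV

1110 MeV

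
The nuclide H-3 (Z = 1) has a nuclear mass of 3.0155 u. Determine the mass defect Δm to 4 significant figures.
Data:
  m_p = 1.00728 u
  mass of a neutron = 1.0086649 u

Z = 1, so N = A − Z = 3 − 1 = 2.
Mass of separated nucleons = 1(1.00728) + 2(1.0086649) = 1.00728 + 2.0173298 = 3.0246098 u
The mass defect is 3.0246098 − 3.0155 = 0.0091098 u.

0.009110 u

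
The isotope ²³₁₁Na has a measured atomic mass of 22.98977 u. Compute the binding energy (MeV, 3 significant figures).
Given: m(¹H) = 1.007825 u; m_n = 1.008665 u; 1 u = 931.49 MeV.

Σm = 11·m(¹H) + 12·m_n = 11.086075 + 12.103980 = 23.190055 u
Δm = 23.190055 − 22.98977 = 0.200285 u
Converting to energy: 0.200285 u × 931.49 MeV/u = 186.563 MeV

187 MeV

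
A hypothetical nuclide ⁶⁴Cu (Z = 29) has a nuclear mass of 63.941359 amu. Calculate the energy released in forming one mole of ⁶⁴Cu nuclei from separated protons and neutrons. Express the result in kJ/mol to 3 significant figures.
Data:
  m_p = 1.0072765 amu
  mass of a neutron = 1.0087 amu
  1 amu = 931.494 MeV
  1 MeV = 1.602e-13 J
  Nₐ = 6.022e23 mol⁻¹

5.16e+10 kJ/mol

Z = 29, so N = A − Z = 64 − 29 = 35.
Σm = 29·m_p + 35·m_n = 29.2110185 + 35.3045 = 64.5155185 amu
The mass defect is 64.5155185 − 63.941359 = 0.5741595 amu.
Binding energy = Δm·c² = 0.5741595 × 931.494 MeV/amu = 534.826 MeV
Per nucleus in joules: 534.826 MeV × 1.602e-13 J/MeV = 8.5679e-11 J
Per mole: 8.5679e-11 J × 6.022e23 mol⁻¹ = 5.1596e+13 J/mol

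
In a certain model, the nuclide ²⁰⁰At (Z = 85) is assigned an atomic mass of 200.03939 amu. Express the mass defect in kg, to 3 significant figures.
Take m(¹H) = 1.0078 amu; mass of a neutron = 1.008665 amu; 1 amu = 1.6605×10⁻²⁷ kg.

2.69e-27 kg

With 85 protons and 115 neutrons (A = 200):
Total constituent mass: 85 × 1.0078 + 115 × 1.008665 = 201.659475 amu
Δm = 201.659475 − 200.03939 = 1.620085 amu
In SI units: 1.620085 amu × 1.6605×10⁻²⁷ kg/amu = 2.6902e-27 kg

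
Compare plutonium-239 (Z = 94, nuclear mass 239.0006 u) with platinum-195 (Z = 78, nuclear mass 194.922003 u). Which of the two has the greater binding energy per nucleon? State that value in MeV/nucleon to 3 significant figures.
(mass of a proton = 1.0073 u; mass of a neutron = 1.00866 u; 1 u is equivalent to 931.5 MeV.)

plutonium-239: Σm = 94(1.0073) + 145(1.00866) = 240.94190 u; Δm = 1.94130 u; E_B = 1808.3 MeV; E_B/A = 7.566 MeV
platinum-195: Σm = 78(1.0073) + 117(1.00866) = 196.58262 u; Δm = 1.660617 u; E_B = 1546.9 MeV; E_B/A = 7.933 MeV
platinum-195 has the higher binding energy per nucleon, so it is the more tightly bound nucleus.

platinum-195; 7.93 MeV/nucleon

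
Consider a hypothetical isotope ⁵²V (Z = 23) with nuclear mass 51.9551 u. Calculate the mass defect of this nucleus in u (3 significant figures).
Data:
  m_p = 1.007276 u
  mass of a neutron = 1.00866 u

With 23 protons and 29 neutrons (A = 52):
Σm = 23·m_p + 29·m_n = 23.167348 + 29.25114 = 52.418488 u
Mass defect Δm = 52.418488 − 51.9551 = 0.463388 u

0.463 u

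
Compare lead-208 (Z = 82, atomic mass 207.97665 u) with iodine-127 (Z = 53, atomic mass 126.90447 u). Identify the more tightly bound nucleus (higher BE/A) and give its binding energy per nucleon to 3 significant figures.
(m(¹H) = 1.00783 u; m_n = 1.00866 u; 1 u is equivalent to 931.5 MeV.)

iodine-127; 8.44 MeV/nucleon

lead-208: Σm = 82(1.00783) + 126(1.00866) = 209.73322 u; Δm = 1.75657 u; E_B = 1636.24 MeV; E_B/A = 7.867 MeV
iodine-127: Σm = 53(1.00783) + 74(1.00866) = 128.05583 u; Δm = 1.15136 u; E_B = 1072.49 MeV; E_B/A = 8.4448 MeV
iodine-127 has the higher binding energy per nucleon, so it is the more tightly bound nucleus.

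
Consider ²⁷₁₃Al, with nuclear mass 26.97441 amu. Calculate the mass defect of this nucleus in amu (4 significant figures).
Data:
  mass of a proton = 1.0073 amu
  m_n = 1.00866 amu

Total constituent mass: 13 × 1.0073 + 14 × 1.00866 = 27.21614 amu
Mass defect Δm = 27.21614 − 26.97441 = 0.24173 amu

0.2417 amu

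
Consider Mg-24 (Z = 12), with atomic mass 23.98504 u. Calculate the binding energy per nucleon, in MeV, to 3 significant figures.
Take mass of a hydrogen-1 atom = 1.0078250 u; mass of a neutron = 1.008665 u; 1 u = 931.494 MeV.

Z = 12, so N = A − Z = 24 − 12 = 12.
Mass of separated nucleons = 12(1.0078250) + 12(1.008665) = 12.0939000 + 12.103980 = 24.1978800 u
Δm = 24.1978800 − 23.98504 = 0.2128400 u
Converting to energy: 0.2128400 u × 931.494 MeV/u = 198.259 MeV
BE/A = 198.259 MeV / 24 = 8.261 MeV/nucleon

8.26 MeV/nucleon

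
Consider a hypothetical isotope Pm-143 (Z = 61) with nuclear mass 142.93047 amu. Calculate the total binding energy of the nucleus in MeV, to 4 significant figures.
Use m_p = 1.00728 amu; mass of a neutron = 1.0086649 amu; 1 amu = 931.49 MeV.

1140 MeV

Mass of separated nucleons = 61(1.00728) + 82(1.0086649) = 61.44408 + 82.7105218 = 144.1546018 amu
Δm = 144.1546018 − 142.93047 = 1.2241318 amu
Converting to energy: 1.2241318 amu × 931.49 MeV/amu = 1140.27 MeV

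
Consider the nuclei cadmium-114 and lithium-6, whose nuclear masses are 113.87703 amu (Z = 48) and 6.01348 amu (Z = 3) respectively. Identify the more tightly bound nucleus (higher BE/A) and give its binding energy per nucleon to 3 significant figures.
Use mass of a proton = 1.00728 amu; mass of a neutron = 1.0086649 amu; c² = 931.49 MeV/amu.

cadmium-114: Σm = 48(1.00728) + 66(1.0086649) = 114.9213234 amu; Δm = 1.0442934 amu; E_B = 972.75 MeV; E_B/A = 8.533 MeV
lithium-6: Σm = 3(1.00728) + 3(1.0086649) = 6.0478347 amu; Δm = 0.0343547 amu; E_B = 32.001 MeV; E_B/A = 5.334 MeV
cadmium-114 has the higher binding energy per nucleon, so it is the more tightly bound nucleus.

cadmium-114; 8.53 MeV/nucleon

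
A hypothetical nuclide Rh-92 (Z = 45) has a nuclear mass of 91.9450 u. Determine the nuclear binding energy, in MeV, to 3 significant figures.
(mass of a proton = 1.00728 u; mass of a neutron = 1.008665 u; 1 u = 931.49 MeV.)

736 MeV

The nucleus contains 45 protons and 92 − 45 = 47 neutrons.
Mass of separated nucleons = 45(1.00728) + 47(1.008665) = 45.32760 + 47.407255 = 92.734855 u
The mass defect is 92.734855 − 91.9450 = 0.789855 u.
Binding energy = Δm·c² = 0.789855 × 931.49 MeV/u = 735.742 MeV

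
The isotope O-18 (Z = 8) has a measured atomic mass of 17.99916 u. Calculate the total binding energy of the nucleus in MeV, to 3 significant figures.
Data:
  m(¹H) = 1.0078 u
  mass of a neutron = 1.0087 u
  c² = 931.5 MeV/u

140 MeV

Z = 8, so N = A − Z = 18 − 8 = 10.
Σm = 8·m(¹H) + 10·m_n = 8.0624 + 10.0870 = 18.1494 u
The mass defect is 18.1494 − 17.99916 = 0.15024 u.
Binding energy = Δm·c² = 0.15024 × 931.5 MeV/u = 139.949 MeV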